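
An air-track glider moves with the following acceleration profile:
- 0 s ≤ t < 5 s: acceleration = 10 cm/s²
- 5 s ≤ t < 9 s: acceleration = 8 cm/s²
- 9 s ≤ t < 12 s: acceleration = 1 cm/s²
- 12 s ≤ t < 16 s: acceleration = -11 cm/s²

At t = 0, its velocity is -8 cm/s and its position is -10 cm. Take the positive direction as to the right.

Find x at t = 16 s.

On each constant-a segment, Δv = aΔt and Δx = v₀Δt + ½aΔt²; chain segment to segment.
0–5 s: v starts -8 cm/s; Δx = -8·5 + ½·10·5² = 85 cm; v ends 42 cm/s.
5–9 s: v starts 42 cm/s; Δx = 42·4 + ½·8·4² = 232 cm; v ends 74 cm/s.
9–12 s: v starts 74 cm/s; Δx = 74·3 + ½·1·3² = 226.5 cm; v ends 77 cm/s.
12–16 s: v starts 77 cm/s; Δx = 77·4 + ½·-11·4² = 220 cm; v ends 33 cm/s.
x(16) = -10 + Σ Δx = 753.5 cm.

753.5 cm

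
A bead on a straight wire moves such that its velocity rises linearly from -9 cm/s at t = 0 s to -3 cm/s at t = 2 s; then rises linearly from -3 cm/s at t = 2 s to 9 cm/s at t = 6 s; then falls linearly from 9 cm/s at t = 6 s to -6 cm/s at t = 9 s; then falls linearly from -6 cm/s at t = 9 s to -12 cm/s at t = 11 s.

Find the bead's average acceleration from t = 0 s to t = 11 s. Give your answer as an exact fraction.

-3/11 cm/s²

Average acceleration = Δv/Δt = (-12 − -9)/(11 − 0) = -3/11 cm/s².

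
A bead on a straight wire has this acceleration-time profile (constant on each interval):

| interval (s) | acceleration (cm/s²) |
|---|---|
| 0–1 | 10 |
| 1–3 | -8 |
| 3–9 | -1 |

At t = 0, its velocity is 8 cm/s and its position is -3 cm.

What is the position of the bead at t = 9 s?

24 cm

On each constant-a segment, Δv = aΔt and Δx = v₀Δt + ½aΔt²; chain segment to segment.
0–1 s: v starts 8 cm/s; Δx = 8·1 + ½·10·1² = 13 cm; v ends 18 cm/s.
1–3 s: v starts 18 cm/s; Δx = 18·2 + ½·-8·2² = 20 cm; v ends 2 cm/s.
3–9 s: v starts 2 cm/s; Δx = 2·6 + ½·-1·6² = -6 cm; v ends -4 cm/s.
x(9) = -3 + Σ Δx = 24 cm.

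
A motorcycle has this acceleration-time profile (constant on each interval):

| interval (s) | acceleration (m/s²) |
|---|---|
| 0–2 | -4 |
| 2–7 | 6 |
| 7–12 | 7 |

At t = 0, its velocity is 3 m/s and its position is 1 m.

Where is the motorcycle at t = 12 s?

On each constant-a segment, Δv = aΔt and Δx = v₀Δt + ½aΔt²; chain segment to segment.
0–2 s: v starts 3 m/s; Δx = 3·2 + ½·-4·2² = -2 m; v ends -5 m/s.
2–7 s: v starts -5 m/s; Δx = -5·5 + ½·6·5² = 50 m; v ends 25 m/s.
7–12 s: v starts 25 m/s; Δx = 25·5 + ½·7·5² = 212.5 m; v ends 60 m/s.
x(12) = 1 + Σ Δx = 261.5 m.

261.5 m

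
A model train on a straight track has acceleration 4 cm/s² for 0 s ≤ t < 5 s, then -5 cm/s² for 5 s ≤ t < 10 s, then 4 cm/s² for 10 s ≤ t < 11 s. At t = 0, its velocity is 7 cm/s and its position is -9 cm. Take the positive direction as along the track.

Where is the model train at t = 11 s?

On each constant-a segment, Δv = aΔt and Δx = v₀Δt + ½aΔt²; chain segment to segment.
0–5 s: v starts 7 cm/s; Δx = 7·5 + ½·4·5² = 85 cm; v ends 27 cm/s.
5–10 s: v starts 27 cm/s; Δx = 27·5 + ½·-5·5² = 72.5 cm; v ends 2 cm/s.
10–11 s: v starts 2 cm/s; Δx = 2·1 + ½·4·1² = 4 cm; v ends 6 cm/s.
x(11) = -9 + Σ Δx = 152.5 cm.

152.5 cm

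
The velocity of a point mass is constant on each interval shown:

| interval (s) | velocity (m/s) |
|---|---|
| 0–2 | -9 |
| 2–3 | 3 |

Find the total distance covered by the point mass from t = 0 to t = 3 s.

21 m

Total distance travelled is ∫|v| dt — sum the magnitudes of each area piece.
0–2 s: |-9| × 2 = 18 m
2–3 s: |3| × 1 = 3 m
Total distance = 21 m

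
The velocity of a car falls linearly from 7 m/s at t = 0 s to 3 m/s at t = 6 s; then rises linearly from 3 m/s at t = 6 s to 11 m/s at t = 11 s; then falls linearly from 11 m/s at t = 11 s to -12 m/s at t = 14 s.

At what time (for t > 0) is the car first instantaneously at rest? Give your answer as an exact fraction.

t = 286/23 s

v changes sign on 11–14 s (from 11 to -12); the graph is linear there, so v = 0 at t = 11 + (-11)·(14 − 11)/(-12 − 11) = 286/23 s.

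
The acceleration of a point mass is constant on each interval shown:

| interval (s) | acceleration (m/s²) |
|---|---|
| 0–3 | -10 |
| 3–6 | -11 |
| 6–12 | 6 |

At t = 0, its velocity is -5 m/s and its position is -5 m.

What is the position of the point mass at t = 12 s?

On each constant-a segment, Δv = aΔt and Δx = v₀Δt + ½aΔt²; chain segment to segment.
0–3 s: v starts -5 m/s; Δx = -5·3 + ½·-10·3² = -60 m; v ends -35 m/s.
3–6 s: v starts -35 m/s; Δx = -35·3 + ½·-11·3² = -154.5 m; v ends -68 m/s.
6–12 s: v starts -68 m/s; Δx = -68·6 + ½·6·6² = -300 m; v ends -32 m/s.
x(12) = -5 + Σ Δx = -519.5 m.

-519.5 m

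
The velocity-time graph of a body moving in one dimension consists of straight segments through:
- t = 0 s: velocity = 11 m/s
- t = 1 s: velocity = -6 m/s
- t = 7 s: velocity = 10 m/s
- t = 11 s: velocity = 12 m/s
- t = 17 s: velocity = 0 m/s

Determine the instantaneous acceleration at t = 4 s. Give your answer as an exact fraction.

Acceleration is the slope of the v-t graph on 1–7 s: (10 − -6)/(7 − 1) = 8/3 m/s².

8/3 m/s²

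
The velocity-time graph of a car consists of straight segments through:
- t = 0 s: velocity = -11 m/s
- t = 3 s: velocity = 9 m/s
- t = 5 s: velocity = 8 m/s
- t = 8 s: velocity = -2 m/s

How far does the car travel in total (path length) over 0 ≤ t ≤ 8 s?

Distance (not displacement) is the total path length: add the absolute areas under v-t.
0–3 s: v = 0 at t = 1.65 s; triangle areas 9.075 + 6.075 = 15.15 m
3–5 s: |½(9 + 8)(2)| = 17 m
5–8 s: v = 0 at t = 7.4 s; triangle areas 9.6 + 0.6 = 10.2 m
Total distance = 42.35 m

42.35 m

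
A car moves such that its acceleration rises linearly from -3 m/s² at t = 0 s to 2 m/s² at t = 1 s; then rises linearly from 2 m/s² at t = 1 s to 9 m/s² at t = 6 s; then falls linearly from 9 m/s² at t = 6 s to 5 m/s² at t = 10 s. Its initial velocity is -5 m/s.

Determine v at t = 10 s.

Δv equals the area under the a-t graph; then v = v₀ + Δv.
0–1 s: ½(-3 + 2)(1) = -0.5 m/s
1–6 s: ½(2 + 9)(5) = 27.5 m/s
6–10 s: ½(9 + 5)(4) = 28 m/s
Δv = 55 m/s, so v(10) = -5 + (55) = 50 m/s.

50 m/s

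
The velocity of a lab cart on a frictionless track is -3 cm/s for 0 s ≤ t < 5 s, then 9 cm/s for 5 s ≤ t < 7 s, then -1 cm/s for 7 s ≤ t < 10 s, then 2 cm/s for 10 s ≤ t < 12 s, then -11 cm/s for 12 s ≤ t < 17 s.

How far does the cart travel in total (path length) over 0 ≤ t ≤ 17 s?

Distance (not displacement) is the total path length: add the absolute areas under v-t.
0–5 s: |-3| × 5 = 15 cm
5–7 s: |9| × 2 = 18 cm
7–10 s: |-1| × 3 = 3 cm
10–12 s: |2| × 2 = 4 cm
12–17 s: |-11| × 5 = 55 cm
Total distance = 95 cm

95 cm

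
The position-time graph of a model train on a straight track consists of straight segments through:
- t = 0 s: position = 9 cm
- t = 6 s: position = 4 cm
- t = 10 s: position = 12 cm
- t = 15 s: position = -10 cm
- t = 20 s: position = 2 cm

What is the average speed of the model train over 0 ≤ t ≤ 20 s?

2.35 cm/s

Average speed = (total path length)/(elapsed time); on a piecewise-linear x-t graph the path length is Σ|Δx|.
0–6 s: |Δx| = |4 − 9| = 5 cm
6–10 s: |Δx| = |12 − 4| = 8 cm
10–15 s: |Δx| = |-10 − 12| = 22 cm
15–20 s: |Δx| = |2 − -10| = 12 cm
Total path = 47 cm; average speed = 47/20 = 2.35 cm/s.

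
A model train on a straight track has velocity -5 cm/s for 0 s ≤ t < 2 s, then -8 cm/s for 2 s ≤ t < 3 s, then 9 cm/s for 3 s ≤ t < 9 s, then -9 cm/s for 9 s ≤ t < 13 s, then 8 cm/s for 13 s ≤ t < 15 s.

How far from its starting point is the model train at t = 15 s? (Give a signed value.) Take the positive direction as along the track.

16 cm

Net displacement equals the area under the velocity-time graph (areas below the axis count negative).
0–2 s: -5 × 2 = -10 cm
2–3 s: -8 × 1 = -8 cm
3–9 s: 9 × 6 = 54 cm
9–13 s: -9 × 4 = -36 cm
13–15 s: 8 × 2 = 16 cm
Net displacement = 16 cm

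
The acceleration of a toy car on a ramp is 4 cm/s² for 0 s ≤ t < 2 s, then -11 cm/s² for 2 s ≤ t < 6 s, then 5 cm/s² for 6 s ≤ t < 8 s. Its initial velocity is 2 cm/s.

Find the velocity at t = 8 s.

-24 cm/s

Δv equals the area under the a-t graph; then v = v₀ + Δv.
0–2 s: 4 × 2 = 8 cm/s
2–6 s: -11 × 4 = -44 cm/s
6–8 s: 5 × 2 = 10 cm/s
Δv = -26 cm/s, so v(8) = 2 + (-26) = -24 cm/s.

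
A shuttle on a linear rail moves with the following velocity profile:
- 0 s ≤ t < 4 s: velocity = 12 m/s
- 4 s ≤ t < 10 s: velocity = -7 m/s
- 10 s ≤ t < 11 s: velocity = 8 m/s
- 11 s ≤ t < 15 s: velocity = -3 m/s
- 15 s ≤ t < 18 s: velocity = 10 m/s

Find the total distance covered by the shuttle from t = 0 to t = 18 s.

Distance (not displacement) is the total path length: add the absolute areas under v-t.
0–4 s: |12| × 4 = 48 m
4–10 s: |-7| × 6 = 42 m
10–11 s: |8| × 1 = 8 m
11–15 s: |-3| × 4 = 12 m
15–18 s: |10| × 3 = 30 m
Total distance = 140 m

140 m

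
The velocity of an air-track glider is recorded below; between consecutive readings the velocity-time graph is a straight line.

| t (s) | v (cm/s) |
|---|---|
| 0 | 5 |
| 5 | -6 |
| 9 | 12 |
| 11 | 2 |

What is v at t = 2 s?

0.6 cm/s

On 0–5 s the graph is linear from 5 to -6 cm/s: v(2) = 5 + (-6 − 5)·(2 − 0)/(5 − 0) = 0.6 cm/s.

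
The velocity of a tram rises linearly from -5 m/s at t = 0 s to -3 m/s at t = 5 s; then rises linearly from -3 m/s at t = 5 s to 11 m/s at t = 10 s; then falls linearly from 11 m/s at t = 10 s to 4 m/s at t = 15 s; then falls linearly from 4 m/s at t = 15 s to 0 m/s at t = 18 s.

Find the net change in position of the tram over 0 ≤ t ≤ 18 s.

43.5 m

Displacement is the signed area under the v-t curve.
0–5 s: ½(-5 + -3)(5) = -20 m
5–10 s: ½(-3 + 11)(5) = 20 m
10–15 s: ½(11 + 4)(5) = 37.5 m
15–18 s: ½(4 + 0)(3) = 6 m
Net displacement = 43.5 m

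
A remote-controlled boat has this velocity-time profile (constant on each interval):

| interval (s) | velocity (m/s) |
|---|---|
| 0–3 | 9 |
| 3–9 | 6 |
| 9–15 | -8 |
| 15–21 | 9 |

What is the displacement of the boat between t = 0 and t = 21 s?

Displacement is the signed area under the v-t curve.
0–3 s: 9 × 3 = 27 m
3–9 s: 6 × 6 = 36 m
9–15 s: -8 × 6 = -48 m
15–21 s: 9 × 6 = 54 m
Net displacement = 69 m

69 m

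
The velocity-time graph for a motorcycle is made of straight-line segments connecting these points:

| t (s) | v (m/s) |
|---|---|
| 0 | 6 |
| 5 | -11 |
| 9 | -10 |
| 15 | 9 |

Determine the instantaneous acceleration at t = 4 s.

Acceleration is the slope of the v-t graph on 0–5 s: (-11 − 6)/(5 − 0) = -3.4 m/s².

-3.4 m/s²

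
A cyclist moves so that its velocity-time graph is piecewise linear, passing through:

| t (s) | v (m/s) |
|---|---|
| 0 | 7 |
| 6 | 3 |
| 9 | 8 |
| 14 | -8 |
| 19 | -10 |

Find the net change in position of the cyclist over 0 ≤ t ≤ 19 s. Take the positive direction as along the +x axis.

Net displacement equals the area under the velocity-time graph (areas below the axis count negative).
0–6 s: ½(7 + 3)(6) = 30 m
6–9 s: ½(3 + 8)(3) = 16.5 m
9–14 s: ½(8 + -8)(5) = 0 m
14–19 s: ½(-8 + -10)(5) = -45 m
Net displacement = 1.5 m

1.5 m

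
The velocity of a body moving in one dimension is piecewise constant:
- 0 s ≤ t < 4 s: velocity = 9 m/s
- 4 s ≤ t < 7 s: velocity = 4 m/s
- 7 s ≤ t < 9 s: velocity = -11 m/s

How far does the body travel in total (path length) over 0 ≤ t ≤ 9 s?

Total distance travelled is ∫|v| dt — sum the magnitudes of each area piece.
0–4 s: |9| × 4 = 36 m
4–7 s: |4| × 3 = 12 m
7–9 s: |-11| × 2 = 22 m
Total distance = 70 m

70 m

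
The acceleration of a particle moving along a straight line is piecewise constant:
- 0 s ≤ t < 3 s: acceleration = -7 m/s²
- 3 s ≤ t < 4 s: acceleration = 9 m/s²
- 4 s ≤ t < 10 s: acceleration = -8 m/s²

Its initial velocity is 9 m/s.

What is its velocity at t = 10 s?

Δv equals the area under the a-t graph; then v = v₀ + Δv.
0–3 s: -7 × 3 = -21 m/s
3–4 s: 9 × 1 = 9 m/s
4–10 s: -8 × 6 = -48 m/s
Δv = -60 m/s, so v(10) = 9 + (-60) = -51 m/s.

-51 m/s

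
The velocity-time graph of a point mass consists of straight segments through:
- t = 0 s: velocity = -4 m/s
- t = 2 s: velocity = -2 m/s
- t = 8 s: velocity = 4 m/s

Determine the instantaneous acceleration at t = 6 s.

Acceleration is the slope of the v-t graph on 2–8 s: (4 − -2)/(8 − 2) = 1 m/s².

1 m/s²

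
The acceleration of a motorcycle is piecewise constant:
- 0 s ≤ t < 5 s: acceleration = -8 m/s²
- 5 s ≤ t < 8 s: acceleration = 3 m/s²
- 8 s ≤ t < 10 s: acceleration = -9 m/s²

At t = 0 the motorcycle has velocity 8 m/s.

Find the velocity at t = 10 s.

-41 m/s

Δv equals the area under the a-t graph; then v = v₀ + Δv.
0–5 s: -8 × 5 = -40 m/s
5–8 s: 3 × 3 = 9 m/s
8–10 s: -9 × 2 = -18 m/s
Δv = -49 m/s, so v(10) = 8 + (-49) = -41 m/s.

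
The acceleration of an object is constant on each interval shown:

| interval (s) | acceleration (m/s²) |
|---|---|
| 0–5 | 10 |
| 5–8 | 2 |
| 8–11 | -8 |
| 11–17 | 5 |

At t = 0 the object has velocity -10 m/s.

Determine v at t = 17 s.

52 m/s

Δv equals the area under the a-t graph; then v = v₀ + Δv.
0–5 s: 10 × 5 = 50 m/s
5–8 s: 2 × 3 = 6 m/s
8–11 s: -8 × 3 = -24 m/s
11–17 s: 5 × 6 = 30 m/s
Δv = 62 m/s, so v(17) = -10 + (62) = 52 m/s.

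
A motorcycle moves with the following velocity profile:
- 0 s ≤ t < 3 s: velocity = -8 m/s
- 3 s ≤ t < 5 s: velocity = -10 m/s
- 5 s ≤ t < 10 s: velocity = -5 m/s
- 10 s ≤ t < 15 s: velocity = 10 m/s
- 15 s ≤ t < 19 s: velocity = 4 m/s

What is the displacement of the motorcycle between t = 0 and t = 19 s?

Displacement is the signed area under the v-t curve.
0–3 s: -8 × 3 = -24 m
3–5 s: -10 × 2 = -20 m
5–10 s: -5 × 5 = -25 m
10–15 s: 10 × 5 = 50 m
15–19 s: 4 × 4 = 16 m
Net displacement = -3 m

-3 m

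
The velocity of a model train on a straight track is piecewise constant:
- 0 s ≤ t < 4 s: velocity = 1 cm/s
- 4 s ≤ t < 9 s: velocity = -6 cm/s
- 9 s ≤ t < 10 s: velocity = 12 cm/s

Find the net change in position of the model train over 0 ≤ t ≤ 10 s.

Displacement is the signed area under the v-t curve.
0–4 s: 1 × 4 = 4 cm
4–9 s: -6 × 5 = -30 cm
9–10 s: 12 × 1 = 12 cm
Net displacement = -14 cm

-14 cm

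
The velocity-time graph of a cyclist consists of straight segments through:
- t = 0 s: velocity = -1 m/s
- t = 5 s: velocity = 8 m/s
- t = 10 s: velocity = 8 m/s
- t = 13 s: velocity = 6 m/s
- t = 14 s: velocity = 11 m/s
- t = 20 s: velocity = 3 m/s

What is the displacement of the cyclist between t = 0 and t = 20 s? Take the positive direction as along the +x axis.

129 m

Net displacement equals the area under the velocity-time graph (areas below the axis count negative).
0–5 s: ½(-1 + 8)(5) = 17.5 m
5–10 s: 8 × 5 = 40 m
10–13 s: ½(8 + 6)(3) = 21 m
13–14 s: ½(6 + 11)(1) = 8.5 m
14–20 s: ½(11 + 3)(6) = 42 m
Net displacement = 129 m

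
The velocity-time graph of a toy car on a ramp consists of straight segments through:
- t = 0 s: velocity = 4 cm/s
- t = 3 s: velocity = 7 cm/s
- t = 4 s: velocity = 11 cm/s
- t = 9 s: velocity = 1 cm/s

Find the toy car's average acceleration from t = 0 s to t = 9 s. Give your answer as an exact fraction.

Average acceleration = Δv/Δt = (1 − 4)/(9 − 0) = -1/3 cm/s².

-1/3 cm/s²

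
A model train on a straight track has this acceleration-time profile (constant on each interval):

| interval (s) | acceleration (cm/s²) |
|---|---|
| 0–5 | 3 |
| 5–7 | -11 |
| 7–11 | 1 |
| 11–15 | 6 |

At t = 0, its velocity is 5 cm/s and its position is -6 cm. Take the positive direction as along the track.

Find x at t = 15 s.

On each constant-a segment, Δv = aΔt and Δx = v₀Δt + ½aΔt²; chain segment to segment.
0–5 s: v starts 5 cm/s; Δx = 5·5 + ½·3·5² = 62.5 cm; v ends 20 cm/s.
5–7 s: v starts 20 cm/s; Δx = 20·2 + ½·-11·2² = 18 cm; v ends -2 cm/s.
7–11 s: v starts -2 cm/s; Δx = -2·4 + ½·1·4² = 0 cm; v ends 2 cm/s.
11–15 s: v starts 2 cm/s; Δx = 2·4 + ½·6·4² = 56 cm; v ends 26 cm/s.
x(15) = -6 + Σ Δx = 130.5 cm.

130.5 cm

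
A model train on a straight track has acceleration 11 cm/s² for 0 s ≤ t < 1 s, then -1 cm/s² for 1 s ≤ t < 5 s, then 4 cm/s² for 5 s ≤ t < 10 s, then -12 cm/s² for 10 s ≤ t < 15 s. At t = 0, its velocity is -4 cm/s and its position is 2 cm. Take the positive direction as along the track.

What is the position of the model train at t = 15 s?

53.5 cm

On each constant-a segment, Δv = aΔt and Δx = v₀Δt + ½aΔt²; chain segment to segment.
0–1 s: v starts -4 cm/s; Δx = -4·1 + ½·11·1² = 1.5 cm; v ends 7 cm/s.
1–5 s: v starts 7 cm/s; Δx = 7·4 + ½·-1·4² = 20 cm; v ends 3 cm/s.
5–10 s: v starts 3 cm/s; Δx = 3·5 + ½·4·5² = 65 cm; v ends 23 cm/s.
10–15 s: v starts 23 cm/s; Δx = 23·5 + ½·-12·5² = -35 cm; v ends -37 cm/s.
x(15) = 2 + Σ Δx = 53.5 cm.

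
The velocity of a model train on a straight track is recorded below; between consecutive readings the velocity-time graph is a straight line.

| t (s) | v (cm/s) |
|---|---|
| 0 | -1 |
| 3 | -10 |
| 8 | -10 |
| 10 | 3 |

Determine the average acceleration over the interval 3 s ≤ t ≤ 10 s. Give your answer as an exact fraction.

13/7 cm/s²

Average acceleration = Δv/Δt = (3 − -10)/(10 − 3) = 13/7 cm/s².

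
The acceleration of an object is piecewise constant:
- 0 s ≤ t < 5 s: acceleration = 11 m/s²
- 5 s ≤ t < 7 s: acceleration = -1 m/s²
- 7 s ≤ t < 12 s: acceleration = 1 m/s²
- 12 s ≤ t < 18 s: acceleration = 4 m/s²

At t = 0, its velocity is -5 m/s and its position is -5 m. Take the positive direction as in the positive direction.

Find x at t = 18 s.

On each constant-a segment, Δv = aΔt and Δx = v₀Δt + ½aΔt²; chain segment to segment.
0–5 s: v starts -5 m/s; Δx = -5·5 + ½·11·5² = 112.5 m; v ends 50 m/s.
5–7 s: v starts 50 m/s; Δx = 50·2 + ½·-1·2² = 98 m; v ends 48 m/s.
7–12 s: v starts 48 m/s; Δx = 48·5 + ½·1·5² = 252.5 m; v ends 53 m/s.
12–18 s: v starts 53 m/s; Δx = 53·6 + ½·4·6² = 390 m; v ends 77 m/s.
x(18) = -5 + Σ Δx = 848 m.

848 m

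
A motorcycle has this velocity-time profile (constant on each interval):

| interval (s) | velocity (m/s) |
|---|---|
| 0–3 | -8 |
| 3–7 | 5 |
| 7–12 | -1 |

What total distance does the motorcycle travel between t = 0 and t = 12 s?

Distance (not displacement) is the total path length: add the absolute areas under v-t.
0–3 s: |-8| × 3 = 24 m
3–7 s: |5| × 4 = 20 m
7–12 s: |-1| × 5 = 5 m
Total distance = 49 m

49 m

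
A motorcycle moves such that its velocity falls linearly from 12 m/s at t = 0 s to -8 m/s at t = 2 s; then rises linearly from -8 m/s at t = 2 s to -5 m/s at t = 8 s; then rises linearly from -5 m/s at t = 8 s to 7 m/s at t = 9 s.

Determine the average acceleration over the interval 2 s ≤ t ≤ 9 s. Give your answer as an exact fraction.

Average acceleration = Δv/Δt = (7 − -8)/(9 − 2) = 15/7 m/s².

15/7 m/s²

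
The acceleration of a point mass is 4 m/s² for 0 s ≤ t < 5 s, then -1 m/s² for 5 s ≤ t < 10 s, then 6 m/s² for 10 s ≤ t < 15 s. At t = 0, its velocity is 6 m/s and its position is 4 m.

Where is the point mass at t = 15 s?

381.5 m

On each constant-a segment, Δv = aΔt and Δx = v₀Δt + ½aΔt²; chain segment to segment.
0–5 s: v starts 6 m/s; Δx = 6·5 + ½·4·5² = 80 m; v ends 26 m/s.
5–10 s: v starts 26 m/s; Δx = 26·5 + ½·-1·5² = 117.5 m; v ends 21 m/s.
10–15 s: v starts 21 m/s; Δx = 21·5 + ½·6·5² = 180 m; v ends 51 m/s.
x(15) = 4 + Σ Δx = 381.5 m.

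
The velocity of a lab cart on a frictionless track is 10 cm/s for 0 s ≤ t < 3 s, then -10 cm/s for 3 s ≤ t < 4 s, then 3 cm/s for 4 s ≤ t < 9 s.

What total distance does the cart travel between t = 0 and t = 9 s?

Distance (not displacement) is the total path length: add the absolute areas under v-t.
0–3 s: |10| × 3 = 30 cm
3–4 s: |-10| × 1 = 10 cm
4–9 s: |3| × 5 = 15 cm
Total distance = 55 cm

55 cm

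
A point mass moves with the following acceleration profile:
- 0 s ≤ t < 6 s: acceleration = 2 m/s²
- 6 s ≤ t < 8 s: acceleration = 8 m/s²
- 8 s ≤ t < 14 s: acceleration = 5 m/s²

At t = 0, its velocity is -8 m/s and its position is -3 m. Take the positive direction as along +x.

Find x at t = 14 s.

219 m

On each constant-a segment, Δv = aΔt and Δx = v₀Δt + ½aΔt²; chain segment to segment.
0–6 s: v starts -8 m/s; Δx = -8·6 + ½·2·6² = -12 m; v ends 4 m/s.
6–8 s: v starts 4 m/s; Δx = 4·2 + ½·8·2² = 24 m; v ends 20 m/s.
8–14 s: v starts 20 m/s; Δx = 20·6 + ½·5·6² = 210 m; v ends 50 m/s.
x(14) = -3 + Σ Δx = 219 m.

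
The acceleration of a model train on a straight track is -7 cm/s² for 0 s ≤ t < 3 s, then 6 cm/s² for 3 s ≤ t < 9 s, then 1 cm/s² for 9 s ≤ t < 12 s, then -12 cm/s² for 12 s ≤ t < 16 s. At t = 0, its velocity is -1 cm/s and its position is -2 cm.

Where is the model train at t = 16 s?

On each constant-a segment, Δv = aΔt and Δx = v₀Δt + ½aΔt²; chain segment to segment.
0–3 s: v starts -1 cm/s; Δx = -1·3 + ½·-7·3² = -34.5 cm; v ends -22 cm/s.
3–9 s: v starts -22 cm/s; Δx = -22·6 + ½·6·6² = -24 cm; v ends 14 cm/s.
9–12 s: v starts 14 cm/s; Δx = 14·3 + ½·1·3² = 46.5 cm; v ends 17 cm/s.
12–16 s: v starts 17 cm/s; Δx = 17·4 + ½·-12·4² = -28 cm; v ends -31 cm/s.
x(16) = -2 + Σ Δx = -42 cm.

-42 cm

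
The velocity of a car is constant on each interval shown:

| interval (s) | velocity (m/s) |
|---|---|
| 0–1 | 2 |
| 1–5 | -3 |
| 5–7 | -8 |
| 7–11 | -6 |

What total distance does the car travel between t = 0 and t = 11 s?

Total distance travelled is ∫|v| dt — sum the magnitudes of each area piece.
0–1 s: |2| × 1 = 2 m
1–5 s: |-3| × 4 = 12 m
5–7 s: |-8| × 2 = 16 m
7–11 s: |-6| × 4 = 24 m
Total distance = 54 m

54 m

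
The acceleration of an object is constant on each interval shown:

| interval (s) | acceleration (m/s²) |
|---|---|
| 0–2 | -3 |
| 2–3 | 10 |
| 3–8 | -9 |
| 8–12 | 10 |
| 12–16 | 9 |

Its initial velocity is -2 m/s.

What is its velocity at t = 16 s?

Δv equals the area under the a-t graph; then v = v₀ + Δv.
0–2 s: -3 × 2 = -6 m/s
2–3 s: 10 × 1 = 10 m/s
3–8 s: -9 × 5 = -45 m/s
8–12 s: 10 × 4 = 40 m/s
12–16 s: 9 × 4 = 36 m/s
Δv = 35 m/s, so v(16) = -2 + (35) = 33 m/s.

33 m/s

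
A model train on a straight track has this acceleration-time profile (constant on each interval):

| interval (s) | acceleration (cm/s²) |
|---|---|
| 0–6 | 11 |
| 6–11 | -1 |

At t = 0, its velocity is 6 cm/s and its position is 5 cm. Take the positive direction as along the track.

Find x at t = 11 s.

On each constant-a segment, Δv = aΔt and Δx = v₀Δt + ½aΔt²; chain segment to segment.
0–6 s: v starts 6 cm/s; Δx = 6·6 + ½·11·6² = 234 cm; v ends 72 cm/s.
6–11 s: v starts 72 cm/s; Δx = 72·5 + ½·-1·5² = 347.5 cm; v ends 67 cm/s.
x(11) = 5 + Σ Δx = 586.5 cm.

586.5 cm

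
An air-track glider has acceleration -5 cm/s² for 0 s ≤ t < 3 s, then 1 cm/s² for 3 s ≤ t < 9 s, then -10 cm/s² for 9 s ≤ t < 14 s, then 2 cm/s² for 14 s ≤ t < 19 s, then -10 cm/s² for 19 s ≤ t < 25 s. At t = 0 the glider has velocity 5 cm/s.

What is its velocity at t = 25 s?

-104 cm/s

Δv equals the area under the a-t graph; then v = v₀ + Δv.
0–3 s: -5 × 3 = -15 cm/s
3–9 s: 1 × 6 = 6 cm/s
9–14 s: -10 × 5 = -50 cm/s
14–19 s: 2 × 5 = 10 cm/s
19–25 s: -10 × 6 = -60 cm/s
Δv = -109 cm/s, so v(25) = 5 + (-109) = -104 cm/s.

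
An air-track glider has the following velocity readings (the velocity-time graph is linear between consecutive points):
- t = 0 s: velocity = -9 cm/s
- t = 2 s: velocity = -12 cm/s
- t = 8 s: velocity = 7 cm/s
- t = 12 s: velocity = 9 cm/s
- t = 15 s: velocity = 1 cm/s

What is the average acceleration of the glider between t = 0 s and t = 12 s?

1.5 cm/s²

Average acceleration = Δv/Δt = (9 − -9)/(12 − 0) = 1.5 cm/s².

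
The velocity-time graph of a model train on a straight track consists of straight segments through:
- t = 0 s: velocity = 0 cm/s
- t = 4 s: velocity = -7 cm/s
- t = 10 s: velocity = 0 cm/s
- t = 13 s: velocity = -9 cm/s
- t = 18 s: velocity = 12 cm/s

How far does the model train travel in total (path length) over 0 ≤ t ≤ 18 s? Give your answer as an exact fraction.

527/7 cm

Total distance travelled is ∫|v| dt — sum the magnitudes of each area piece.
0–4 s: |½(0 + -7)(4)| = 14 cm
4–10 s: |½(-7 + 0)(6)| = 21 cm
10–13 s: |½(0 + -9)(3)| = 13.5 cm
13–18 s: v = 0 at t = 106/7 s; triangle areas 135/14 + 120/7 = 375/14 cm
Total distance = 527/7 cm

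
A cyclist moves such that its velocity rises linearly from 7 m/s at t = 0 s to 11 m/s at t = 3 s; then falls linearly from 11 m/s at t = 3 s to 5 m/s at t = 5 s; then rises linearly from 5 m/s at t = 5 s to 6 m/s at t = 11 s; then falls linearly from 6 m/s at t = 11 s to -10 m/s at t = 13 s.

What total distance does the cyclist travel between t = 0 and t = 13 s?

Distance (not displacement) is the total path length: add the absolute areas under v-t.
0–3 s: |½(7 + 11)(3)| = 27 m
3–5 s: |½(11 + 5)(2)| = 16 m
5–11 s: |½(5 + 6)(6)| = 33 m
11–13 s: v = 0 at t = 11.75 s; triangle areas 2.25 + 6.25 = 8.5 m
Total distance = 84.5 m

84.5 m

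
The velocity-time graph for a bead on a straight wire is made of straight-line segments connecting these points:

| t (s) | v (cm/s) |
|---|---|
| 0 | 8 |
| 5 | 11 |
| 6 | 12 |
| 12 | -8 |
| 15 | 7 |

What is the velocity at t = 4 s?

10.4 cm/s

On 0–5 s the graph is linear from 8 to 11 cm/s: v(4) = 8 + (11 − 8)·(4 − 0)/(5 − 0) = 10.4 cm/s.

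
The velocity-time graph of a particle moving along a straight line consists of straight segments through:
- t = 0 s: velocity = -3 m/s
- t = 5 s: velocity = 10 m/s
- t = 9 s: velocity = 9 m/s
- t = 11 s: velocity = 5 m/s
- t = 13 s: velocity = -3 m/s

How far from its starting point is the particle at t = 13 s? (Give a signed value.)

Displacement is the signed area under the v-t curve.
0–5 s: ½(-3 + 10)(5) = 17.5 m
5–9 s: ½(10 + 9)(4) = 38 m
9–11 s: ½(9 + 5)(2) = 14 m
11–13 s: ½(5 + -3)(2) = 2 m
Net displacement = 71.5 m

71.5 m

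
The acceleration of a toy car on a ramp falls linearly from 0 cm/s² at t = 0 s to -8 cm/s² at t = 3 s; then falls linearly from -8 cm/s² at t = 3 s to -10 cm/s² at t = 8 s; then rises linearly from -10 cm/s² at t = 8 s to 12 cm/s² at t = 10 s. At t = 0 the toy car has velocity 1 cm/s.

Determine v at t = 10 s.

Δv equals the area under the a-t graph; then v = v₀ + Δv.
0–3 s: ½(0 + -8)(3) = -12 cm/s
3–8 s: ½(-8 + -10)(5) = -45 cm/s
8–10 s: ½(-10 + 12)(2) = 2 cm/s
Δv = -55 cm/s, so v(10) = 1 + (-55) = -54 cm/s.

-54 cm/s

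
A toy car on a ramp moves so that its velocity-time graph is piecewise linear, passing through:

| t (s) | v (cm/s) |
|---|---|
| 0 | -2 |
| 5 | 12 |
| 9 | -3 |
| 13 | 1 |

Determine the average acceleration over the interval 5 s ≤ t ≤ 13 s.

Average acceleration = Δv/Δt = (1 − 12)/(13 − 5) = -1.375 cm/s².

-1.375 cm/s²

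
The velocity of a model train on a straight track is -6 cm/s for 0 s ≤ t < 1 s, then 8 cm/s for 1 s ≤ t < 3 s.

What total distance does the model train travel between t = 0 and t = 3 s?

Total distance travelled is ∫|v| dt — sum the magnitudes of each area piece.
0–1 s: |-6| × 1 = 6 cm
1–3 s: |8| × 2 = 16 cm
Total distance = 22 cm

22 cm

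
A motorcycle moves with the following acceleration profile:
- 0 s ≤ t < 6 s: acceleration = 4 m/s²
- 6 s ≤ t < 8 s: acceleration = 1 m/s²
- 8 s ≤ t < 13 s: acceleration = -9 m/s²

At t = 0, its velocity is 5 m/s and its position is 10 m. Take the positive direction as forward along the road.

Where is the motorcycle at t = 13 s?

214.5 m

On each constant-a segment, Δv = aΔt and Δx = v₀Δt + ½aΔt²; chain segment to segment.
0–6 s: v starts 5 m/s; Δx = 5·6 + ½·4·6² = 102 m; v ends 29 m/s.
6–8 s: v starts 29 m/s; Δx = 29·2 + ½·1·2² = 60 m; v ends 31 m/s.
8–13 s: v starts 31 m/s; Δx = 31·5 + ½·-9·5² = 42.5 m; v ends -14 m/s.
x(13) = 10 + Σ Δx = 214.5 m.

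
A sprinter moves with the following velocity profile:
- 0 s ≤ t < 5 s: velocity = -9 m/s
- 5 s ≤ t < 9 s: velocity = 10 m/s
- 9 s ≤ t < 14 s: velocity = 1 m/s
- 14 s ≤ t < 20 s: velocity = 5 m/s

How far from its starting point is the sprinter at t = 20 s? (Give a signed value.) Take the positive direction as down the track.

30 m

Displacement is the signed area under the v-t curve.
0–5 s: -9 × 5 = -45 m
5–9 s: 10 × 4 = 40 m
9–14 s: 1 × 5 = 5 m
14–20 s: 5 × 6 = 30 m
Net displacement = 30 m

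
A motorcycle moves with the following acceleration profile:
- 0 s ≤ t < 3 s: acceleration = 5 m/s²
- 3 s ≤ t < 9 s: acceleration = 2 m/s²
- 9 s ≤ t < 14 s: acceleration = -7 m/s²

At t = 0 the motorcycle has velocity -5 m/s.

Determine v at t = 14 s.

-13 m/s

Δv equals the area under the a-t graph; then v = v₀ + Δv.
0–3 s: 5 × 3 = 15 m/s
3–9 s: 2 × 6 = 12 m/s
9–14 s: -7 × 5 = -35 m/s
Δv = -8 m/s, so v(14) = -5 + (-8) = -13 m/s.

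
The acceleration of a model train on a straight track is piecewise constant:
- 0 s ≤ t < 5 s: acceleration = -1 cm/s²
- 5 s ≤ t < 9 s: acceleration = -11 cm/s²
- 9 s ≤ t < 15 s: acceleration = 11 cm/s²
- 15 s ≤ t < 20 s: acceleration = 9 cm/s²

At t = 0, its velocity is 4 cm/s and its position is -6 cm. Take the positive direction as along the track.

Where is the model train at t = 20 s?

On each constant-a segment, Δv = aΔt and Δx = v₀Δt + ½aΔt²; chain segment to segment.
0–5 s: v starts 4 cm/s; Δx = 4·5 + ½·-1·5² = 7.5 cm; v ends -1 cm/s.
5–9 s: v starts -1 cm/s; Δx = -1·4 + ½·-11·4² = -92 cm; v ends -45 cm/s.
9–15 s: v starts -45 cm/s; Δx = -45·6 + ½·11·6² = -72 cm; v ends 21 cm/s.
15–20 s: v starts 21 cm/s; Δx = 21·5 + ½·9·5² = 217.5 cm; v ends 66 cm/s.
x(20) = -6 + Σ Δx = 55 cm.

55 cm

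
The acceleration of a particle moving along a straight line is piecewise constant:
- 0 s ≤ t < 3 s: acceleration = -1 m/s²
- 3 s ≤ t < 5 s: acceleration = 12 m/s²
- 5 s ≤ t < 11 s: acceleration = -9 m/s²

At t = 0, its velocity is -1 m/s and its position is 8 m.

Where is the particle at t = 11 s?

On each constant-a segment, Δv = aΔt and Δx = v₀Δt + ½aΔt²; chain segment to segment.
0–3 s: v starts -1 m/s; Δx = -1·3 + ½·-1·3² = -7.5 m; v ends -4 m/s.
3–5 s: v starts -4 m/s; Δx = -4·2 + ½·12·2² = 16 m; v ends 20 m/s.
5–11 s: v starts 20 m/s; Δx = 20·6 + ½·-9·6² = -42 m; v ends -34 m/s.
x(11) = 8 + Σ Δx = -25.5 m.

-25.5 m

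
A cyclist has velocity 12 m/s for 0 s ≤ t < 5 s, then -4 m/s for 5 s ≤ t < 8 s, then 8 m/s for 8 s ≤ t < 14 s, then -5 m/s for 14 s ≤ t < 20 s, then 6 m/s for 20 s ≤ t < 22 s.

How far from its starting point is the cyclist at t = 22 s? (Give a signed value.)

78 m

Net displacement equals the area under the velocity-time graph (areas below the axis count negative).
0–5 s: 12 × 5 = 60 m
5–8 s: -4 × 3 = -12 m
8–14 s: 8 × 6 = 48 m
14–20 s: -5 × 6 = -30 m
20–22 s: 6 × 2 = 12 m
Net displacement = 78 m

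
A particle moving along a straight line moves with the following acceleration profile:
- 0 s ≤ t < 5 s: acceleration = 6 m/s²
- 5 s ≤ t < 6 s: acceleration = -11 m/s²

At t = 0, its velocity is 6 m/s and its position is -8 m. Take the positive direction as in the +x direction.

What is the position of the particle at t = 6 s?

127.5 m

On each constant-a segment, Δv = aΔt and Δx = v₀Δt + ½aΔt²; chain segment to segment.
0–5 s: v starts 6 m/s; Δx = 6·5 + ½·6·5² = 105 m; v ends 36 m/s.
5–6 s: v starts 36 m/s; Δx = 36·1 + ½·-11·1² = 30.5 m; v ends 25 m/s.
x(6) = -8 + Σ Δx = 127.5 m.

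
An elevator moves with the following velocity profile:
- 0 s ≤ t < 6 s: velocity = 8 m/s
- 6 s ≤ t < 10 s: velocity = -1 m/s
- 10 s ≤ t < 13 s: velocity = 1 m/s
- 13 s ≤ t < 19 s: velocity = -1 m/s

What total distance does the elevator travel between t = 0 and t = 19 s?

Distance (not displacement) is the total path length: add the absolute areas under v-t.
0–6 s: |8| × 6 = 48 m
6–10 s: |-1| × 4 = 4 m
10–13 s: |1| × 3 = 3 m
13–19 s: |-1| × 6 = 6 m
Total distance = 61 m

61 m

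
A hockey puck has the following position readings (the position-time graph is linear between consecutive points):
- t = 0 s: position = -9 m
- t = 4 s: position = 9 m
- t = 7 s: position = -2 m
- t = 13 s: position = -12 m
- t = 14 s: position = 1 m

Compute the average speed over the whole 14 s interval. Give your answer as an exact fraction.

26/7 m/s

Average speed = (total path length)/(elapsed time); on a piecewise-linear x-t graph the path length is Σ|Δx|.
0–4 s: |Δx| = |9 − -9| = 18 m
4–7 s: |Δx| = |-2 − 9| = 11 m
7–13 s: |Δx| = |-12 − -2| = 10 m
13–14 s: |Δx| = |1 − -12| = 13 m
Total path = 52 m; average speed = 52/14 = 26/7 m/s.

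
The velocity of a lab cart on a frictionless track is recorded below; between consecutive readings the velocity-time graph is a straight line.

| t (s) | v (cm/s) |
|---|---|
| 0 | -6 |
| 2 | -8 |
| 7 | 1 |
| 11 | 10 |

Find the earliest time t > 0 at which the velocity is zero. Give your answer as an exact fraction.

v changes sign on 2–7 s (from -8 to 1); the graph is linear there, so v = 0 at t = 2 + (8)·(7 − 2)/(1 − -8) = 58/9 s.

t = 58/9 s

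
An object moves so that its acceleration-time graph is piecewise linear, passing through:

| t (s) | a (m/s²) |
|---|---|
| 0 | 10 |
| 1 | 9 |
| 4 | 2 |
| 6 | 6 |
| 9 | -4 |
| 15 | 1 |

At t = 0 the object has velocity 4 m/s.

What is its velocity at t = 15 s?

Δv equals the area under the a-t graph; then v = v₀ + Δv.
0–1 s: ½(10 + 9)(1) = 9.5 m/s
1–4 s: ½(9 + 2)(3) = 16.5 m/s
4–6 s: ½(2 + 6)(2) = 8 m/s
6–9 s: ½(6 + -4)(3) = 3 m/s
9–15 s: ½(-4 + 1)(6) = -9 m/s
Δv = 28 m/s, so v(15) = 4 + (28) = 32 m/s.

32 m/s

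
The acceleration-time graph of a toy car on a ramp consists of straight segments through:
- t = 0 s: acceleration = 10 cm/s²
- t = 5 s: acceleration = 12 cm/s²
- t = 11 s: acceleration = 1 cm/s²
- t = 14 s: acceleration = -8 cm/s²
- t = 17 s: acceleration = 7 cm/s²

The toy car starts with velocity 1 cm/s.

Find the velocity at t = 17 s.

Δv equals the area under the a-t graph; then v = v₀ + Δv.
0–5 s: ½(10 + 12)(5) = 55 cm/s
5–11 s: ½(12 + 1)(6) = 39 cm/s
11–14 s: ½(1 + -8)(3) = -10.5 cm/s
14–17 s: ½(-8 + 7)(3) = -1.5 cm/s
Δv = 82 cm/s, so v(17) = 1 + (82) = 83 cm/s.

83 cm/s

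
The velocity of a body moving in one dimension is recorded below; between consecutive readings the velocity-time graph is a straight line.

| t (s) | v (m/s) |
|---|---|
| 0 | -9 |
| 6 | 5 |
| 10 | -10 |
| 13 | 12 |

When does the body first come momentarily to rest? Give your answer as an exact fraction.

v changes sign on 0–6 s (from -9 to 5); the graph is linear there, so v = 0 at t = 0 + (9)·(6 − 0)/(5 − -9) = 27/7 s.

t = 27/7 s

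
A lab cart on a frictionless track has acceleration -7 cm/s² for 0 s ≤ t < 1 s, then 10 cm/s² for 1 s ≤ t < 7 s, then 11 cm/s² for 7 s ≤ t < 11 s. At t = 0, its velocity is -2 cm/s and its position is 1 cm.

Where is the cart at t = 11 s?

413.5 cm

On each constant-a segment, Δv = aΔt and Δx = v₀Δt + ½aΔt²; chain segment to segment.
0–1 s: v starts -2 cm/s; Δx = -2·1 + ½·-7·1² = -5.5 cm; v ends -9 cm/s.
1–7 s: v starts -9 cm/s; Δx = -9·6 + ½·10·6² = 126 cm; v ends 51 cm/s.
7–11 s: v starts 51 cm/s; Δx = 51·4 + ½·11·4² = 292 cm; v ends 95 cm/s.
x(11) = 1 + Σ Δx = 413.5 cm.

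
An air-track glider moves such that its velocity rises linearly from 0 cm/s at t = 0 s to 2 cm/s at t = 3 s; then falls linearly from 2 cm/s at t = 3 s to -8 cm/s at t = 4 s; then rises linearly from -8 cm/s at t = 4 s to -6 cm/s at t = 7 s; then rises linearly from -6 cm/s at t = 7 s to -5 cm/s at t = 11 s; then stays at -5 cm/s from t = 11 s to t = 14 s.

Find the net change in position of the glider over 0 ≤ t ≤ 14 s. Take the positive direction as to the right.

Displacement is the signed area under the v-t curve.
0–3 s: ½(0 + 2)(3) = 3 cm
3–4 s: ½(2 + -8)(1) = -3 cm
4–7 s: ½(-8 + -6)(3) = -21 cm
7–11 s: ½(-6 + -5)(4) = -22 cm
11–14 s: -5 × 3 = -15 cm
Net displacement = -58 cm

-58 cm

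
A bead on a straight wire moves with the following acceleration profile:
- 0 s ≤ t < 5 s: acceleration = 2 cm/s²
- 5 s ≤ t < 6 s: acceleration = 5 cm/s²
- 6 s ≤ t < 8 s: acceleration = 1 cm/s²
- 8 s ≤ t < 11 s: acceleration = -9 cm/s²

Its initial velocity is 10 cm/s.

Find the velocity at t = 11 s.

0 cm/s

Δv equals the area under the a-t graph; then v = v₀ + Δv.
0–5 s: 2 × 5 = 10 cm/s
5–6 s: 5 × 1 = 5 cm/s
6–8 s: 1 × 2 = 2 cm/s
8–11 s: -9 × 3 = -27 cm/s
Δv = -10 cm/s, so v(11) = 10 + (-10) = 0 cm/s.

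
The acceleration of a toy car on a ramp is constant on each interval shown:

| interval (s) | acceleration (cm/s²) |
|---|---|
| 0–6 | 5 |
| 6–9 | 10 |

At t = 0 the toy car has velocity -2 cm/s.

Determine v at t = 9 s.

58 cm/s

Δv equals the area under the a-t graph; then v = v₀ + Δv.
0–6 s: 5 × 6 = 30 cm/s
6–9 s: 10 × 3 = 30 cm/s
Δv = 60 cm/s, so v(9) = -2 + (60) = 58 cm/s.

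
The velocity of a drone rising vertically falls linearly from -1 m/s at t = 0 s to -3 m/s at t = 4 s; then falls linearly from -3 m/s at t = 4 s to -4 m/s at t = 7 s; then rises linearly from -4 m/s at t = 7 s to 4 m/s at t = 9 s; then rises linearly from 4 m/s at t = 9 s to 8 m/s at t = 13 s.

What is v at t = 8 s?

0 m/s

On 7–9 s the graph is linear from -4 to 4 m/s: v(8) = -4 + (4 − -4)·(8 − 7)/(9 − 7) = 0 m/s.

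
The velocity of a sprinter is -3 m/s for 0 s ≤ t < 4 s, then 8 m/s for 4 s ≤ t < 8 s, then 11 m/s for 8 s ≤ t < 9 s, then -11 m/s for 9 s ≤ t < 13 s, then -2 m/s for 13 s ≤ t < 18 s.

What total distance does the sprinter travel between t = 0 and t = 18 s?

Total distance travelled is ∫|v| dt — sum the magnitudes of each area piece.
0–4 s: |-3| × 4 = 12 m
4–8 s: |8| × 4 = 32 m
8–9 s: |11| × 1 = 11 m
9–13 s: |-11| × 4 = 44 m
13–18 s: |-2| × 5 = 10 m
Total distance = 109 m

109 m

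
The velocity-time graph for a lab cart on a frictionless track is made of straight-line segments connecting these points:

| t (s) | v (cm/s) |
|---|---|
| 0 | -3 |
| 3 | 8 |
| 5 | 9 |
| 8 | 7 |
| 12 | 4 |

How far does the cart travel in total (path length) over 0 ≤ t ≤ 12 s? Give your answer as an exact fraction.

Distance (not displacement) is the total path length: add the absolute areas under v-t.
0–3 s: v = 0 at t = 9/11 s; triangle areas 27/22 + 96/11 = 219/22 cm
3–5 s: |½(8 + 9)(2)| = 17 cm
5–8 s: |½(9 + 7)(3)| = 24 cm
8–12 s: |½(7 + 4)(4)| = 22 cm
Total distance = 1605/22 cm

1605/22 cm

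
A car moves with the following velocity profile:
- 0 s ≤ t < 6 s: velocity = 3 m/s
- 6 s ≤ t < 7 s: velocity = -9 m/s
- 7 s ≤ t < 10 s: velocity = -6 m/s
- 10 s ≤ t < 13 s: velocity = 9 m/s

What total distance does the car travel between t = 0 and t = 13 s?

Total distance travelled is ∫|v| dt — sum the magnitudes of each area piece.
0–6 s: |3| × 6 = 18 m
6–7 s: |-9| × 1 = 9 m
7–10 s: |-6| × 3 = 18 m
10–13 s: |9| × 3 = 27 m
Total distance = 72 m

72 m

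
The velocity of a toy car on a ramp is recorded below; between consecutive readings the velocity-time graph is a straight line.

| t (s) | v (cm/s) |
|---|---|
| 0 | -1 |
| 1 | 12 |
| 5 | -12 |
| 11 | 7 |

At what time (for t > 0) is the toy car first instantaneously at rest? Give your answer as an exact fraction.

v changes sign on 0–1 s (from -1 to 12); the graph is linear there, so v = 0 at t = 0 + (1)·(1 − 0)/(12 − -1) = 1/13 s.

t = 1/13 s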